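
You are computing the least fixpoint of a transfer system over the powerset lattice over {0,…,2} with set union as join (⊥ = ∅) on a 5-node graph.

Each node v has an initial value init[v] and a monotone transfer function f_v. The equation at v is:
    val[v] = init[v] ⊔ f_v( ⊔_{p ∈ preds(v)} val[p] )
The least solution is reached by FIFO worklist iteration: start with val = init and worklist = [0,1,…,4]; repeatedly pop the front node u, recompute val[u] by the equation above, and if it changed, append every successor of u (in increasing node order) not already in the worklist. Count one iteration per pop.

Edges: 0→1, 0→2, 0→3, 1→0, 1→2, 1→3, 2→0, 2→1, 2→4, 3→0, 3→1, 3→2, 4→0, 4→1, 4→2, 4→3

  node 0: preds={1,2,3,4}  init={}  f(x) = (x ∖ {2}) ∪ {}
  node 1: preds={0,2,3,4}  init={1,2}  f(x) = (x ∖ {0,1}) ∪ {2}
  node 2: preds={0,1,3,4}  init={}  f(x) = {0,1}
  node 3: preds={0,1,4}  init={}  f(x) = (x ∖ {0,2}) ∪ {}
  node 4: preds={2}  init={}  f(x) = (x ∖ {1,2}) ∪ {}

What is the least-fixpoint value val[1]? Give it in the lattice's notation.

{1,2}

Iteration log — 9 steps:
  step 1. node 0  ⊔preds={1,2}  new={1}  old={}  +wl: 
  step 2. node 1  ⊔preds={1}  new={1,2}  stable
  step 3. node 2  ⊔preds={1,2}  new={0,1}  old={}  +wl: 0,1
  step 4. node 3  ⊔preds={1,2}  new={1}  old={}  +wl: 2
  step 5. node 4  ⊔preds={0,1}  new={0}  old={}  +wl: 3
  step 6. node 0  ⊔preds={0,1,2}  new={0,1}  old={1}  +wl: 
  step 7. node 1  ⊔preds={0,1}  new={1,2}  stable
  step 8. node 2  ⊔preds={0,1,2}  new={0,1}  stable
  step 9. node 3  ⊔preds={0,1,2}  new={1}  stable

Least fixpoint reached:
  node 0: {0,1}
  node 1: {1,2}
  node 2: {0,1}
  node 3: {1}
  node 4: {0}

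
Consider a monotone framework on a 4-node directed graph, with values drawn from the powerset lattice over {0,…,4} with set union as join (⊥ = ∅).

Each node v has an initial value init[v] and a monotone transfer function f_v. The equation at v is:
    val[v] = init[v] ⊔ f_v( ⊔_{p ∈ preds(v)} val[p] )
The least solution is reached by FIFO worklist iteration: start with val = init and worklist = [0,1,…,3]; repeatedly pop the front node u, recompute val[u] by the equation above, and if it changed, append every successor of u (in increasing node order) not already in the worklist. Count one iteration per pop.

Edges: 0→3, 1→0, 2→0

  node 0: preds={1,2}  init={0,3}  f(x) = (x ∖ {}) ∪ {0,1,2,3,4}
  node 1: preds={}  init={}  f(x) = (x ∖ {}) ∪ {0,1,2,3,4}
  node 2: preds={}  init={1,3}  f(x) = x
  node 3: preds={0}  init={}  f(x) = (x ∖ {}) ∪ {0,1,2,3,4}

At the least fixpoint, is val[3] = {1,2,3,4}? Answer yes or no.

Worklist (5 pops):
  #1 pop 0: in={1,3} → {0,1,2,3,4} (was {0,3}); enqueue []
  #2 pop 1: in={} → {0,1,2,3,4} (was {}); enqueue [0]
  #3 pop 2: in={} → {1,3} (no change)
  #4 pop 3: in={0,1,2,3,4} → {0,1,2,3,4} (was {}); enqueue []
  #5 pop 0: in={0,1,2,3,4} → {0,1,2,3,4} (no change)

Fixpoint:
  val[0] = {0,1,2,3,4}
  val[1] = {0,1,2,3,4}
  val[2] = {1,3}
  val[3] = {0,1,2,3,4}

no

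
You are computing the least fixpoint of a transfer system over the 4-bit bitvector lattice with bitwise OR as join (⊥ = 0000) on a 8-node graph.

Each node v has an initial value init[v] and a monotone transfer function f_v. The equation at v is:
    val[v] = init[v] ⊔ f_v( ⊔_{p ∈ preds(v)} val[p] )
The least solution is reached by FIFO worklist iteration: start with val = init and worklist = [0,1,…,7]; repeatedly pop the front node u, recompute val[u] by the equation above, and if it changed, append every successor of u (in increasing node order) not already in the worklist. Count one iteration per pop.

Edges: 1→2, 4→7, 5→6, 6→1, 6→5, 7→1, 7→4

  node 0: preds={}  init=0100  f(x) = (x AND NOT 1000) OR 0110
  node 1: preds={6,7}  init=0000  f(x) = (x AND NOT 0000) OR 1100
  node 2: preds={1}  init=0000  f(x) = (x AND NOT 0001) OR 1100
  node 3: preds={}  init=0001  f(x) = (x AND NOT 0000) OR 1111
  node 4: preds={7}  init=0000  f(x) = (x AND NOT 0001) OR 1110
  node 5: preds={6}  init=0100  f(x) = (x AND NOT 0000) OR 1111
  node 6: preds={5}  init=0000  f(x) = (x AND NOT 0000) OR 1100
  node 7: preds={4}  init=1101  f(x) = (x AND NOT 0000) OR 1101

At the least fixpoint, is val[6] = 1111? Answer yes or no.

Iteration log — 12 steps:
  step 1. node 0  ⊔preds=0000  new=0110  old=0100  +wl: 
  step 2. node 1  ⊔preds=1101  new=1101  old=0000  +wl: 
  step 3. node 2  ⊔preds=1101  new=1100  old=0000  +wl: 
  step 4. node 3  ⊔preds=0000  new=1111  old=0001  +wl: 
  step 5. node 4  ⊔preds=1101  new=1110  old=0000  +wl: 
  step 6. node 5  ⊔preds=0000  new=1111  old=0100  +wl: 
  step 7. node 6  ⊔preds=1111  new=1111  old=0000  +wl: 1,5
  step 8. node 7  ⊔preds=1110  new=1111  old=1101  +wl: 4
  step 9. node 1  ⊔preds=1111  new=1111  old=1101  +wl: 2
  step 10. node 5  ⊔preds=1111  new=1111  stable
  step 11. node 4  ⊔preds=1111  new=1110  stable
  step 12. node 2  ⊔preds=1111  new=1110  old=1100  +wl: 

Least fixpoint reached:
  node 0: 0110
  node 1: 1111
  node 2: 1110
  node 3: 1111
  node 4: 1110
  node 5: 1111
  node 6: 1111
  node 7: 1111

yes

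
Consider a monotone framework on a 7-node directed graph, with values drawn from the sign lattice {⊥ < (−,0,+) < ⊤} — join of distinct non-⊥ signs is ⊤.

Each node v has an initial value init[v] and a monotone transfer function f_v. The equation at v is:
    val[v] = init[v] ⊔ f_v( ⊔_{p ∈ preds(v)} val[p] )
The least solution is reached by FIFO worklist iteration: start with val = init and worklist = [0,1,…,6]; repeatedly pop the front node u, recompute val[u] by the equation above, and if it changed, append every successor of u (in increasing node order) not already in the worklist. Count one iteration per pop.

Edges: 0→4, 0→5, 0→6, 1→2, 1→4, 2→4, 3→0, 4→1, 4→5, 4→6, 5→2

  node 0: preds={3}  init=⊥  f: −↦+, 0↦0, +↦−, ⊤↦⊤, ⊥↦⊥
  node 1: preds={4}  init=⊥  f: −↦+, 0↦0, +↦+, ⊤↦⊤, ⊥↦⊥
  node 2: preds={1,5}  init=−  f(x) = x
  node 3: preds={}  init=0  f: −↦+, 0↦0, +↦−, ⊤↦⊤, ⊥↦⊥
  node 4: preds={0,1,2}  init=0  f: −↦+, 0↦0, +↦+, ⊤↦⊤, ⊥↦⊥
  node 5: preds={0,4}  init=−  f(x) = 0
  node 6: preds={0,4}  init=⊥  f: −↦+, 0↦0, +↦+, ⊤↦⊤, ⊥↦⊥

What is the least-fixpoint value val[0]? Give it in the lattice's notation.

Worklist (10 pops):
  #1 pop 0: in=0 → 0 (was ⊥); enqueue []
  #2 pop 1: in=0 → 0 (was ⊥); enqueue []
  #3 pop 2: in=⊤ → ⊤ (was −); enqueue []
  #4 pop 3: in=⊥ → 0 (no change)
  #5 pop 4: in=⊤ → ⊤ (was 0); enqueue [1]
  #6 pop 5: in=⊤ → ⊤ (was −); enqueue [2]
  #7 pop 6: in=⊤ → ⊤ (was ⊥); enqueue []
  #8 pop 1: in=⊤ → ⊤ (was 0); enqueue [4]
  #9 pop 2: in=⊤ → ⊤ (no change)
  #10 pop 4: in=⊤ → ⊤ (no change)

Fixpoint:
  val[0] = 0
  val[1] = ⊤
  val[2] = ⊤
  val[3] = 0
  val[4] = ⊤
  val[5] = ⊤
  val[6] = ⊤

0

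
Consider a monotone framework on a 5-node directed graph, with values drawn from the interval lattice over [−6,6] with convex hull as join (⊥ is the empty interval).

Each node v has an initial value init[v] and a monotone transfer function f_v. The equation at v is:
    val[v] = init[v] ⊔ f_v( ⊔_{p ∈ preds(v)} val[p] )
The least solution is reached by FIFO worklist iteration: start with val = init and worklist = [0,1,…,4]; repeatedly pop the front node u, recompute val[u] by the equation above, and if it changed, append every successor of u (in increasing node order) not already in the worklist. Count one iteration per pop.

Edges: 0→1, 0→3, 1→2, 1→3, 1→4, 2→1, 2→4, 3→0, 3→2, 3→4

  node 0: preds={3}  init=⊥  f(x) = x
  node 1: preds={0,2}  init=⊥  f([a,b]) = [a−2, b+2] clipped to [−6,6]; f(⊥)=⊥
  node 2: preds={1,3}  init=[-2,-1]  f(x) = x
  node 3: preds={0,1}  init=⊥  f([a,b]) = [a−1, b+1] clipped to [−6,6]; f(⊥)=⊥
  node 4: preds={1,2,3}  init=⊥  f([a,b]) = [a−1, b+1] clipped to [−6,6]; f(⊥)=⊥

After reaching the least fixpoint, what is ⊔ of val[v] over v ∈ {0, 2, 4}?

Iteration log — 21 steps:
  step 1. node 0  ⊔preds=⊥  new=⊥  stable
  step 2. node 1  ⊔preds=[-2,-1]  new=[-4,1]  old=⊥  +wl: 
  step 3. node 2  ⊔preds=[-4,1]  new=[-4,1]  old=[-2,-1]  +wl: 1
  step 4. node 3  ⊔preds=[-4,1]  new=[-5,2]  old=⊥  +wl: 0,2
  step 5. node 4  ⊔preds=[-5,2]  new=[-6,3]  old=⊥  +wl: 
  step 6. node 1  ⊔preds=[-4,1]  new=[-6,3]  old=[-4,1]  +wl: 3,4
  step 7. node 0  ⊔preds=[-5,2]  new=[-5,2]  old=⊥  +wl: 1
  step 8. node 2  ⊔preds=[-6,3]  new=[-6,3]  old=[-4,1]  +wl: 
  step 9. node 3  ⊔preds=[-6,3]  new=[-6,4]  old=[-5,2]  +wl: 0,2
  step 10. node 4  ⊔preds=[-6,4]  new=[-6,5]  old=[-6,3]  +wl: 
  step 11. node 1  ⊔preds=[-6,3]  new=[-6,5]  old=[-6,3]  +wl: 3,4
  step 12. node 0  ⊔preds=[-6,4]  new=[-6,4]  old=[-5,2]  +wl: 1
  step 13. node 2  ⊔preds=[-6,5]  new=[-6,5]  old=[-6,3]  +wl: 
  step 14. node 3  ⊔preds=[-6,5]  new=[-6,6]  old=[-6,4]  +wl: 0,2
  step 15. node 4  ⊔preds=[-6,6]  new=[-6,6]  old=[-6,5]  +wl: 
  step 16. node 1  ⊔preds=[-6,5]  new=[-6,6]  old=[-6,5]  +wl: 3,4
  step 17. node 0  ⊔preds=[-6,6]  new=[-6,6]  old=[-6,4]  +wl: 1
  step 18. node 2  ⊔preds=[-6,6]  new=[-6,6]  old=[-6,5]  +wl: 
  step 19. node 3  ⊔preds=[-6,6]  new=[-6,6]  stable
  step 20. node 4  ⊔preds=[-6,6]  new=[-6,6]  stable
  step 21. node 1  ⊔preds=[-6,6]  new=[-6,6]  stable

Least fixpoint reached:
  node 0: [-6,6]
  node 1: [-6,6]
  node 2: [-6,6]
  node 3: [-6,6]
  node 4: [-6,6]

[-6,6]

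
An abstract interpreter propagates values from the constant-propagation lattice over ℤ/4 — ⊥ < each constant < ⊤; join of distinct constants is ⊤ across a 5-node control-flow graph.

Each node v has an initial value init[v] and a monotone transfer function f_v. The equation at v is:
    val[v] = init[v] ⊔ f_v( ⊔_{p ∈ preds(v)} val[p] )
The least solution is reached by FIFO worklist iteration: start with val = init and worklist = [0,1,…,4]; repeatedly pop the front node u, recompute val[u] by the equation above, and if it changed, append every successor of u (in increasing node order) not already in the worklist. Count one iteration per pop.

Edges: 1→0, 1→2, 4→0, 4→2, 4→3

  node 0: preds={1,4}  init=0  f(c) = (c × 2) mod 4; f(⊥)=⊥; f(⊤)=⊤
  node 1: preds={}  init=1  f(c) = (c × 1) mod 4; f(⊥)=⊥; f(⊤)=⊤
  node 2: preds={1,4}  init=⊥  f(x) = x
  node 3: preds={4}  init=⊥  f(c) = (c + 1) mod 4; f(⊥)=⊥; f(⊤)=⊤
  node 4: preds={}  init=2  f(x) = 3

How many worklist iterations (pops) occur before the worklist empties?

Iteration log — 8 steps:
  step 1. node 0  ⊔preds=⊤  new=⊤  old=0  +wl: 
  step 2. node 1  ⊔preds=⊥  new=1  stable
  step 3. node 2  ⊔preds=⊤  new=⊤  old=⊥  +wl: 
  step 4. node 3  ⊔preds=2  new=3  old=⊥  +wl: 
  step 5. node 4  ⊔preds=⊥  new=⊤  old=2  +wl: 0,2,3
  step 6. node 0  ⊔preds=⊤  new=⊤  stable
  step 7. node 2  ⊔preds=⊤  new=⊤  stable
  step 8. node 3  ⊔preds=⊤  new=⊤  old=3  +wl: 

Least fixpoint reached:
  node 0: ⊤
  node 1: 1
  node 2: ⊤
  node 3: ⊤
  node 4: ⊤

8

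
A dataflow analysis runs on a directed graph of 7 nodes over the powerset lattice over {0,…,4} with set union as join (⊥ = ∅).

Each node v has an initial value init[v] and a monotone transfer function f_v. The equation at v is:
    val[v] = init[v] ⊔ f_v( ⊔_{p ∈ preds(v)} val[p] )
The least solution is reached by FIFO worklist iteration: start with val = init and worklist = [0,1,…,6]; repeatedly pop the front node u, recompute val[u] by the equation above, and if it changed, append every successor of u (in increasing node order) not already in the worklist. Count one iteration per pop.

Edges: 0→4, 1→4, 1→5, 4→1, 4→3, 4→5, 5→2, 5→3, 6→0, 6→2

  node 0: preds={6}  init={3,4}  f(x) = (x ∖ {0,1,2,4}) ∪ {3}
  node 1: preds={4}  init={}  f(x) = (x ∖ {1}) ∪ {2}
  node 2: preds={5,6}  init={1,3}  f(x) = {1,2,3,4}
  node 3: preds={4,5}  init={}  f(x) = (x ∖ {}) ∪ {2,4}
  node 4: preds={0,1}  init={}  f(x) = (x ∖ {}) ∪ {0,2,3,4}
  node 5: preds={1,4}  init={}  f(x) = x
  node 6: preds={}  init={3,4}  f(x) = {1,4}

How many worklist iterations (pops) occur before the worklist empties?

13

Trace (13 dequeues):
  [1] u=0 | in {3,4} | out {3,4} | ==
  [2] u=1 | in {} | out {2} | prev {} | push {}
  [3] u=2 | in {3,4} | out {1,2,3,4} | prev {1,3} | push {}
  [4] u=3 | in {} | out {2,4} | prev {} | push {}
  [5] u=4 | in {2,3,4} | out {0,2,3,4} | prev {} | push {1,3}
  [6] u=5 | in {0,2,3,4} | out {0,2,3,4} | prev {} | push {2}
  [7] u=6 | in {} | out {1,3,4} | prev {3,4} | push {0}
  [8] u=1 | in {0,2,3,4} | out {0,2,3,4} | prev {2} | push {4,5}
  [9] u=3 | in {0,2,3,4} | out {0,2,3,4} | prev {2,4} | push {}
  [10] u=2 | in {0,1,2,3,4} | out {1,2,3,4} | ==
  [11] u=0 | in {1,3,4} | out {3,4} | ==
  [12] u=4 | in {0,2,3,4} | out {0,2,3,4} | ==
  [13] u=5 | in {0,2,3,4} | out {0,2,3,4} | ==

Converged values:
  [0] {3,4}
  [1] {0,2,3,4}
  [2] {1,2,3,4}
  [3] {0,2,3,4}
  [4] {0,2,3,4}
  [5] {0,2,3,4}
  [6] {1,3,4}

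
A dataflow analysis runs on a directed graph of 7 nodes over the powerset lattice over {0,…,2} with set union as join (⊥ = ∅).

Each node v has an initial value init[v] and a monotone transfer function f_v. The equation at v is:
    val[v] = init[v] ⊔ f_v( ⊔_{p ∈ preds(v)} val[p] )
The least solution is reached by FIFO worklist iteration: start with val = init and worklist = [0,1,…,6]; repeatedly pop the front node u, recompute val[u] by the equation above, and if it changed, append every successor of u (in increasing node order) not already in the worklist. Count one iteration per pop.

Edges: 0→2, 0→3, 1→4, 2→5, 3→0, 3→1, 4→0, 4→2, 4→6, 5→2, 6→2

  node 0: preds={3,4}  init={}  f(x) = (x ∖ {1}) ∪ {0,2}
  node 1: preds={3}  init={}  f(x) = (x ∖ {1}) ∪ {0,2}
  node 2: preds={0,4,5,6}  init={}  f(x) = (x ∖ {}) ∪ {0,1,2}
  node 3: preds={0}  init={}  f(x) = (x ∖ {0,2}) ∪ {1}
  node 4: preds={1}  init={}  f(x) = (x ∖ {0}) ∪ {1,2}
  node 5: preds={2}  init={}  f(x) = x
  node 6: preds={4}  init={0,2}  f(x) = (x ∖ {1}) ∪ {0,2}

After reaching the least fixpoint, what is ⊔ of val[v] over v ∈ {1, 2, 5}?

{0,1,2}

Worklist (10 pops):
  #1 pop 0: in={} → {0,2} (was {}); enqueue []
  #2 pop 1: in={} → {0,2} (was {}); enqueue []
  #3 pop 2: in={0,2} → {0,1,2} (was {}); enqueue []
  #4 pop 3: in={0,2} → {1} (was {}); enqueue [0,1]
  #5 pop 4: in={0,2} → {1,2} (was {}); enqueue [2]
  #6 pop 5: in={0,1,2} → {0,1,2} (was {}); enqueue []
  #7 pop 6: in={1,2} → {0,2} (no change)
  #8 pop 0: in={1,2} → {0,2} (no change)
  #9 pop 1: in={1} → {0,2} (no change)
  #10 pop 2: in={0,1,2} → {0,1,2} (no change)

Fixpoint:
  val[0] = {0,2}
  val[1] = {0,2}
  val[2] = {0,1,2}
  val[3] = {1}
  val[4] = {1,2}
  val[5] = {0,1,2}
  val[6] = {0,2}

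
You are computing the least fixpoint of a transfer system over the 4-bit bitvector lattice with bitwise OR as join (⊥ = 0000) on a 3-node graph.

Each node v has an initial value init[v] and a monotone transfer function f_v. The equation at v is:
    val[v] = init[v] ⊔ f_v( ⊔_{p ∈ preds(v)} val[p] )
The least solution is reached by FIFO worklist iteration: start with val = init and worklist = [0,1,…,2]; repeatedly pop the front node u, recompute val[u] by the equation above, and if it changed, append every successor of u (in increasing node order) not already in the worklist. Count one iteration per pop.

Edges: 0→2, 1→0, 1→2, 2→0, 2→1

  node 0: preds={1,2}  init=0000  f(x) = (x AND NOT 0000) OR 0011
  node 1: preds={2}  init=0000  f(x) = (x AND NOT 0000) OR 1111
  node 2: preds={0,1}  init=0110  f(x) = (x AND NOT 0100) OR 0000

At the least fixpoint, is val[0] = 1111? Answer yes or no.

Trace (6 dequeues):
  [1] u=0 | in 0110 | out 0111 | prev 0000 | push {}
  [2] u=1 | in 0110 | out 1111 | prev 0000 | push {0}
  [3] u=2 | in 1111 | out 1111 | prev 0110 | push {1}
  [4] u=0 | in 1111 | out 1111 | prev 0111 | push {2}
  [5] u=1 | in 1111 | out 1111 | ==
  [6] u=2 | in 1111 | out 1111 | ==

Converged values:
  [0] 1111
  [1] 1111
  [2] 1111

yes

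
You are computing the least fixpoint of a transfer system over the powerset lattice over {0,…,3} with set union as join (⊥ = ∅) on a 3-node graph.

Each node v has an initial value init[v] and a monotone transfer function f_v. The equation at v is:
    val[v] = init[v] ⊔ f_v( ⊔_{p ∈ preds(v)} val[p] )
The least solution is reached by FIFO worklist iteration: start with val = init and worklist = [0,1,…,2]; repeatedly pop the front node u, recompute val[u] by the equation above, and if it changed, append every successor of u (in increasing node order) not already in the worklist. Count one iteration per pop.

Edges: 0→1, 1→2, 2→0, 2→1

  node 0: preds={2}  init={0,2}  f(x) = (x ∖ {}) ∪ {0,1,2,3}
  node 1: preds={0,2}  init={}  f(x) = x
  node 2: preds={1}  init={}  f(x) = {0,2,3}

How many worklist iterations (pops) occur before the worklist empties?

Worklist (5 pops):
  #1 pop 0: in={} → {0,1,2,3} (was {0,2}); enqueue []
  #2 pop 1: in={0,1,2,3} → {0,1,2,3} (was {}); enqueue []
  #3 pop 2: in={0,1,2,3} → {0,2,3} (was {}); enqueue [0,1]
  #4 pop 0: in={0,2,3} → {0,1,2,3} (no change)
  #5 pop 1: in={0,1,2,3} → {0,1,2,3} (no change)

Fixpoint:
  val[0] = {0,1,2,3}
  val[1] = {0,1,2,3}
  val[2] = {0,2,3}

5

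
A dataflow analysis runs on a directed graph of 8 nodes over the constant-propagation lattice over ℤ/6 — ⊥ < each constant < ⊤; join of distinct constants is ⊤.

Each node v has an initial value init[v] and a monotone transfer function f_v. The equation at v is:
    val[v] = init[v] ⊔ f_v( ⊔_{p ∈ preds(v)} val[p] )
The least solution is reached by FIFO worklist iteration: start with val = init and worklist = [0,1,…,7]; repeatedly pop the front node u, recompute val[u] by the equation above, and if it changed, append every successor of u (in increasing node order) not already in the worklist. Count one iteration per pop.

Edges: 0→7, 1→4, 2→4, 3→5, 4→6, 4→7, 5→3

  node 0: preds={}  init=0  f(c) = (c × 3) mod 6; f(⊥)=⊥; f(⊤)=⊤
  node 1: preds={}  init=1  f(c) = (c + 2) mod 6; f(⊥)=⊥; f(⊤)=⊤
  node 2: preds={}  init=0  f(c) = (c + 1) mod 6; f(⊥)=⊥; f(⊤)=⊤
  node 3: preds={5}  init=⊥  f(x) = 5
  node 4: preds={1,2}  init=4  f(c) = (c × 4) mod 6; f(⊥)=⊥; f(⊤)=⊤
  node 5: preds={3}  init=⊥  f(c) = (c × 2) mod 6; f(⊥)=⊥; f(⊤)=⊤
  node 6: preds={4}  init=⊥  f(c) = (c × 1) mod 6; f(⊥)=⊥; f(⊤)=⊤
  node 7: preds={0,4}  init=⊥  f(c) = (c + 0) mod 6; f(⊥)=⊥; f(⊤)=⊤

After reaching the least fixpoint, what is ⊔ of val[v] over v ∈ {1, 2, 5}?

Trace (9 dequeues):
  [1] u=0 | in ⊥ | out 0 | ==
  [2] u=1 | in ⊥ | out 1 | ==
  [3] u=2 | in ⊥ | out 0 | ==
  [4] u=3 | in ⊥ | out 5 | prev ⊥ | push {}
  [5] u=4 | in ⊤ | out ⊤ | prev 4 | push {}
  [6] u=5 | in 5 | out 4 | prev ⊥ | push {3}
  [7] u=6 | in ⊤ | out ⊤ | prev ⊥ | push {}
  [8] u=7 | in ⊤ | out ⊤ | prev ⊥ | push {}
  [9] u=3 | in 4 | out 5 | ==

Converged values:
  [0] 0
  [1] 1
  [2] 0
  [3] 5
  [4] ⊤
  [5] 4
  [6] ⊤
  [7] ⊤

⊤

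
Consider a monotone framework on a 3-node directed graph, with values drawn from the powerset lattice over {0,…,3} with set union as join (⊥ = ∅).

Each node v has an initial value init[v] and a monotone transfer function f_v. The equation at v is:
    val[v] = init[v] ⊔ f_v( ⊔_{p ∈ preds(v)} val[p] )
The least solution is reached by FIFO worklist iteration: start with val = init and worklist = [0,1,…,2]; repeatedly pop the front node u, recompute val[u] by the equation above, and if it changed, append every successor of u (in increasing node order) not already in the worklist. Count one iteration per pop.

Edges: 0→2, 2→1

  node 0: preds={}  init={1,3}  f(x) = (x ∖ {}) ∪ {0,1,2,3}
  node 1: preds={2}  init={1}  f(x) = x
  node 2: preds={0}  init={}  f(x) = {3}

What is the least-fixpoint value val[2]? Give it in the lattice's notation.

{3}

Worklist (4 pops):
  #1 pop 0: in={} → {0,1,2,3} (was {1,3}); enqueue []
  #2 pop 1: in={} → {1} (no change)
  #3 pop 2: in={0,1,2,3} → {3} (was {}); enqueue [1]
  #4 pop 1: in={3} → {1,3} (was {1}); enqueue []

Fixpoint:
  val[0] = {0,1,2,3}
  val[1] = {1,3}
  val[2] = {3}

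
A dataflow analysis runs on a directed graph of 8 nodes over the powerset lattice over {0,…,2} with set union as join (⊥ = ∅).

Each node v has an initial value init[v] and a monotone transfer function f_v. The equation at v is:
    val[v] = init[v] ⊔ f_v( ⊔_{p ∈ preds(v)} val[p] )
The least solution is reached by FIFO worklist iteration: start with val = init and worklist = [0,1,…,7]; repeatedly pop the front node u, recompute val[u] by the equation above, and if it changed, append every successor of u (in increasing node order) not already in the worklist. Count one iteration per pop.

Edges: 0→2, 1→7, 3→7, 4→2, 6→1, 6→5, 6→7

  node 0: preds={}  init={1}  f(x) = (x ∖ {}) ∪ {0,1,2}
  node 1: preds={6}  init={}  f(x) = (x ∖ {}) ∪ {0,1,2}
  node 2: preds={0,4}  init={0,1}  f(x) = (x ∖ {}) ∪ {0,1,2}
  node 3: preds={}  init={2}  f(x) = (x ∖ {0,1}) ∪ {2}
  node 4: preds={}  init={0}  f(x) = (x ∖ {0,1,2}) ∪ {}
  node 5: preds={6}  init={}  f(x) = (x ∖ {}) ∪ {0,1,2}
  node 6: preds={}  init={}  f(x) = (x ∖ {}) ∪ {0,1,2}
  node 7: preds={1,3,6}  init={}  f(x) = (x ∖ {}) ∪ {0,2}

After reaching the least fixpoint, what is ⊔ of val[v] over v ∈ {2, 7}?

Trace (10 dequeues):
  [1] u=0 | in {} | out {0,1,2} | prev {1} | push {}
  [2] u=1 | in {} | out {0,1,2} | prev {} | push {}
  [3] u=2 | in {0,1,2} | out {0,1,2} | prev {0,1} | push {}
  [4] u=3 | in {} | out {2} | ==
  [5] u=4 | in {} | out {0} | ==
  [6] u=5 | in {} | out {0,1,2} | prev {} | push {}
  [7] u=6 | in {} | out {0,1,2} | prev {} | push {1,5}
  [8] u=7 | in {0,1,2} | out {0,1,2} | prev {} | push {}
  [9] u=1 | in {0,1,2} | out {0,1,2} | ==
  [10] u=5 | in {0,1,2} | out {0,1,2} | ==

Converged values:
  [0] {0,1,2}
  [1] {0,1,2}
  [2] {0,1,2}
  [3] {2}
  [4] {0}
  [5] {0,1,2}
  [6] {0,1,2}
  [7] {0,1,2}

{0,1,2}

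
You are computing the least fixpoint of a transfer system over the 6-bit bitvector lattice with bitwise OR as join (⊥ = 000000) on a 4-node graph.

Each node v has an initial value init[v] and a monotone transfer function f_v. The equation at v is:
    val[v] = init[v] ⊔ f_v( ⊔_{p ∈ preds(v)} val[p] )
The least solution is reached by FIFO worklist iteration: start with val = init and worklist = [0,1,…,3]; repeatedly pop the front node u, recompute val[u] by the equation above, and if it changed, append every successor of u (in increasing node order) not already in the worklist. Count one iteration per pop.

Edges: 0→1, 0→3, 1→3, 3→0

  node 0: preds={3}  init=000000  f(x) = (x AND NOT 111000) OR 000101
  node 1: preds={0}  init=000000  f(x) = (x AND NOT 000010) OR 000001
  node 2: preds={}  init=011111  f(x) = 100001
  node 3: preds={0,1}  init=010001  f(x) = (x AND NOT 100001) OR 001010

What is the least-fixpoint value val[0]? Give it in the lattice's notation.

Trace (7 dequeues):
  [1] u=0 | in 010001 | out 000101 | prev 000000 | push {}
  [2] u=1 | in 000101 | out 000101 | prev 000000 | push {}
  [3] u=2 | in 000000 | out 111111 | prev 011111 | push {}
  [4] u=3 | in 000101 | out 011111 | prev 010001 | push {0}
  [5] u=0 | in 011111 | out 000111 | prev 000101 | push {1,3}
  [6] u=1 | in 000111 | out 000101 | ==
  [7] u=3 | in 000111 | out 011111 | ==

Converged values:
  [0] 000111
  [1] 000101
  [2] 111111
  [3] 011111

000111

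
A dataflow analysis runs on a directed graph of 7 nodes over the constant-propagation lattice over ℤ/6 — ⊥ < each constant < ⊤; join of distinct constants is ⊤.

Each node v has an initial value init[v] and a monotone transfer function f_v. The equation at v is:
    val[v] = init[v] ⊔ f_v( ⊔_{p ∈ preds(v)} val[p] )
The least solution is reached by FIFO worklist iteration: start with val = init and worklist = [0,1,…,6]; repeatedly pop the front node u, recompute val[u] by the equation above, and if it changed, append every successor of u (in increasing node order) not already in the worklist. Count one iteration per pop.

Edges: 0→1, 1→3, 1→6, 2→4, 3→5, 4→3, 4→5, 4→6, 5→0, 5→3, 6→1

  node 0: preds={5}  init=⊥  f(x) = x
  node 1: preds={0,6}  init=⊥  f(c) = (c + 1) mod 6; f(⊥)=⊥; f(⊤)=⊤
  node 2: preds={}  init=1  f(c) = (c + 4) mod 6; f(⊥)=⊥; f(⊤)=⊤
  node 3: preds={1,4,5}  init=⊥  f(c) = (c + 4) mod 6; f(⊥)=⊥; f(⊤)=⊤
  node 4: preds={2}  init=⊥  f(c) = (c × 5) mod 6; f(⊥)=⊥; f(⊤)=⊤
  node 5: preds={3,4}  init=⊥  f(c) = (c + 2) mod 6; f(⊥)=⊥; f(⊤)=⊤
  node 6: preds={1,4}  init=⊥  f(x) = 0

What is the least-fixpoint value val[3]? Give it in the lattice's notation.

⊤

Trace (15 dequeues):
  [1] u=0 | in ⊥ | out ⊥ | ==
  [2] u=1 | in ⊥ | out ⊥ | ==
  [3] u=2 | in ⊥ | out 1 | ==
  [4] u=3 | in ⊥ | out ⊥ | ==
  [5] u=4 | in 1 | out 5 | prev ⊥ | push {3}
  [6] u=5 | in 5 | out 1 | prev ⊥ | push {0}
  [7] u=6 | in 5 | out 0 | prev ⊥ | push {1}
  [8] u=3 | in ⊤ | out ⊤ | prev ⊥ | push {5}
  [9] u=0 | in 1 | out 1 | prev ⊥ | push {}
  [10] u=1 | in ⊤ | out ⊤ | prev ⊥ | push {3,6}
  [11] u=5 | in ⊤ | out ⊤ | prev 1 | push {0}
  [12] u=3 | in ⊤ | out ⊤ | ==
  [13] u=6 | in ⊤ | out 0 | ==
  [14] u=0 | in ⊤ | out ⊤ | prev 1 | push {1}
  [15] u=1 | in ⊤ | out ⊤ | ==

Converged values:
  [0] ⊤
  [1] ⊤
  [2] 1
  [3] ⊤
  [4] 5
  [5] ⊤
  [6] 0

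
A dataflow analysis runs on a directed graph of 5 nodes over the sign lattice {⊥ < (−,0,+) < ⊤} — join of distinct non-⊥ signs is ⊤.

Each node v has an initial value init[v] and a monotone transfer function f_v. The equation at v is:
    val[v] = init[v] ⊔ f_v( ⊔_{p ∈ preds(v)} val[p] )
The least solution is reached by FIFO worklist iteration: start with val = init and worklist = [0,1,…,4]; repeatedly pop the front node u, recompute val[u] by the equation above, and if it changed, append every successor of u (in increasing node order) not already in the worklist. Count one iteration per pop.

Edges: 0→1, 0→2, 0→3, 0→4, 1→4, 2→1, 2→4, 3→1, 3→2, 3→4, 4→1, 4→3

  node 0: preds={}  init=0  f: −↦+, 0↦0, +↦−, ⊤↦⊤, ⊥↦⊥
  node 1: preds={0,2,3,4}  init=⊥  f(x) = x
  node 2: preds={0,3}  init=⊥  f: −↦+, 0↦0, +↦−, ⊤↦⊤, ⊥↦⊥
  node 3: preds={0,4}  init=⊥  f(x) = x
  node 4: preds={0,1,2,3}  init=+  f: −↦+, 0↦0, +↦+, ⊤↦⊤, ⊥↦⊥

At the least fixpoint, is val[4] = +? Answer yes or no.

no

Iteration log — 10 steps:
  step 1. node 0  ⊔preds=⊥  new=0  stable
  step 2. node 1  ⊔preds=⊤  new=⊤  old=⊥  +wl: 
  step 3. node 2  ⊔preds=0  new=0  old=⊥  +wl: 1
  step 4. node 3  ⊔preds=⊤  new=⊤  old=⊥  +wl: 2
  step 5. node 4  ⊔preds=⊤  new=⊤  old=+  +wl: 3
  step 6. node 1  ⊔preds=⊤  new=⊤  stable
  step 7. node 2  ⊔preds=⊤  new=⊤  old=0  +wl: 1,4
  step 8. node 3  ⊔preds=⊤  new=⊤  stable
  step 9. node 1  ⊔preds=⊤  new=⊤  stable
  step 10. node 4  ⊔preds=⊤  new=⊤  stable

Least fixpoint reached:
  node 0: 0
  node 1: ⊤
  node 2: ⊤
  node 3: ⊤
  node 4: ⊤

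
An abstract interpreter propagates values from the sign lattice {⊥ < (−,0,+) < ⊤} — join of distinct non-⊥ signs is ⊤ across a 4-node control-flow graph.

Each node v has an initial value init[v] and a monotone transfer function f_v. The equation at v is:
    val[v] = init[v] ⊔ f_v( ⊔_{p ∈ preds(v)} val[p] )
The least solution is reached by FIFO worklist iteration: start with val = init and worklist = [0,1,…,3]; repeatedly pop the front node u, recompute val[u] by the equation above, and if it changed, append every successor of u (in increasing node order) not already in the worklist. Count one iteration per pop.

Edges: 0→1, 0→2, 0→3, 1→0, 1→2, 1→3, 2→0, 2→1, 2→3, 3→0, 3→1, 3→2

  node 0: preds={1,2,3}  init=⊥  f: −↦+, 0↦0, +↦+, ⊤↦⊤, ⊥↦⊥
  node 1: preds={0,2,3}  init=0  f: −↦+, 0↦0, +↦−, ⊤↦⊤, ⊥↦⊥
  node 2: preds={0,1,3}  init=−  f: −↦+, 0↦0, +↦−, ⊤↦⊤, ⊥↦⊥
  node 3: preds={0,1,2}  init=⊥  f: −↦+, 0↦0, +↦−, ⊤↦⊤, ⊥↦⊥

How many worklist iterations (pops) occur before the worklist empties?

7

Iteration log — 7 steps:
  step 1. node 0  ⊔preds=⊤  new=⊤  old=⊥  +wl: 
  step 2. node 1  ⊔preds=⊤  new=⊤  old=0  +wl: 0
  step 3. node 2  ⊔preds=⊤  new=⊤  old=−  +wl: 1
  step 4. node 3  ⊔preds=⊤  new=⊤  old=⊥  +wl: 2
  step 5. node 0  ⊔preds=⊤  new=⊤  stable
  step 6. node 1  ⊔preds=⊤  new=⊤  stable
  step 7. node 2  ⊔preds=⊤  new=⊤  stable

Least fixpoint reached:
  node 0: ⊤
  node 1: ⊤
  node 2: ⊤
  node 3: ⊤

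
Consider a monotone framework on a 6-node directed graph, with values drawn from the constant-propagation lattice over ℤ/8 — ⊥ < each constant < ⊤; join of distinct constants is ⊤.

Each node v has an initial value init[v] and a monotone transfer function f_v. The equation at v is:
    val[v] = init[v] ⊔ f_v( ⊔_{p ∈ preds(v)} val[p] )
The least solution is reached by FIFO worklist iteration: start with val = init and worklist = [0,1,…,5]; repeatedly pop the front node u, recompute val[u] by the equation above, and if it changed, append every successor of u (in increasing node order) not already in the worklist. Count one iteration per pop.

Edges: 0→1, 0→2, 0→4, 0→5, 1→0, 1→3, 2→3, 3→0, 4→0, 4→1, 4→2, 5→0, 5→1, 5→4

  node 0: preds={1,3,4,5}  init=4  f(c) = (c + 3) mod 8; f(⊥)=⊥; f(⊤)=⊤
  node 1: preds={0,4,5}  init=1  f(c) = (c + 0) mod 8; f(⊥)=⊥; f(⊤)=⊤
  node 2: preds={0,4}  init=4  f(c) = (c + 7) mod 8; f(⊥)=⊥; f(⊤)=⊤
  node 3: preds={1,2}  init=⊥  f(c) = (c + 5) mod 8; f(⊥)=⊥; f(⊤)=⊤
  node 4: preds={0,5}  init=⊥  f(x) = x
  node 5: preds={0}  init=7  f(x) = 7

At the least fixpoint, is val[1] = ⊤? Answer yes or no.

Iteration log — 9 steps:
  step 1. node 0  ⊔preds=⊤  new=⊤  old=4  +wl: 
  step 2. node 1  ⊔preds=⊤  new=⊤  old=1  +wl: 0
  step 3. node 2  ⊔preds=⊤  new=⊤  old=4  +wl: 
  step 4. node 3  ⊔preds=⊤  new=⊤  old=⊥  +wl: 
  step 5. node 4  ⊔preds=⊤  new=⊤  old=⊥  +wl: 1,2
  step 6. node 5  ⊔preds=⊤  new=7  stable
  step 7. node 0  ⊔preds=⊤  new=⊤  stable
  step 8. node 1  ⊔preds=⊤  new=⊤  stable
  step 9. node 2  ⊔preds=⊤  new=⊤  stable

Least fixpoint reached:
  node 0: ⊤
  node 1: ⊤
  node 2: ⊤
  node 3: ⊤
  node 4: ⊤
  node 5: 7

yes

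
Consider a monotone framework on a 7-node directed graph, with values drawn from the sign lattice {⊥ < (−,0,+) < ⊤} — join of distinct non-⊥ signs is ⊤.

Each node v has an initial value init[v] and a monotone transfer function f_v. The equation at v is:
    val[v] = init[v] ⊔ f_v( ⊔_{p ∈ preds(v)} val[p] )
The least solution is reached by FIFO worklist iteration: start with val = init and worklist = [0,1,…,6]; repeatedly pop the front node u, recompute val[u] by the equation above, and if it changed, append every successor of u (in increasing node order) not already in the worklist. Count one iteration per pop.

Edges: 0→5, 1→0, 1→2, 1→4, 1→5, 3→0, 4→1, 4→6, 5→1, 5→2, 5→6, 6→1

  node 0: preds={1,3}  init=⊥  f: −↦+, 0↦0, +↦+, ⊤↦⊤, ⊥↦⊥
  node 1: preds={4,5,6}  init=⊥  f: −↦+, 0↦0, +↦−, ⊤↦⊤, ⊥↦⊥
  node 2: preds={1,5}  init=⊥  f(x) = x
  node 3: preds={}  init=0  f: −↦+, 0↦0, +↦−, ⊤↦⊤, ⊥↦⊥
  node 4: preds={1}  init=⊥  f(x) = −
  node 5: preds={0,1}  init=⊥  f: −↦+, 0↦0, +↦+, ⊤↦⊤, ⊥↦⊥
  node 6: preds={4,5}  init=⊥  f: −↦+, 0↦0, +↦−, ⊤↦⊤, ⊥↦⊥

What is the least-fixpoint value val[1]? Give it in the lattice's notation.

⊤

Trace (15 dequeues):
  [1] u=0 | in 0 | out 0 | prev ⊥ | push {}
  [2] u=1 | in ⊥ | out ⊥ | ==
  [3] u=2 | in ⊥ | out ⊥ | ==
  [4] u=3 | in ⊥ | out 0 | ==
  [5] u=4 | in ⊥ | out − | prev ⊥ | push {1}
  [6] u=5 | in 0 | out 0 | prev ⊥ | push {2}
  [7] u=6 | in ⊤ | out ⊤ | prev ⊥ | push {}
  [8] u=1 | in ⊤ | out ⊤ | prev ⊥ | push {0,4,5}
  [9] u=2 | in ⊤ | out ⊤ | prev ⊥ | push {}
  [10] u=0 | in ⊤ | out ⊤ | prev 0 | push {}
  [11] u=4 | in ⊤ | out − | ==
  [12] u=5 | in ⊤ | out ⊤ | prev 0 | push {1,2,6}
  [13] u=1 | in ⊤ | out ⊤ | ==
  [14] u=2 | in ⊤ | out ⊤ | ==
  [15] u=6 | in ⊤ | out ⊤ | ==

Converged values:
  [0] ⊤
  [1] ⊤
  [2] ⊤
  [3] 0
  [4] −
  [5] ⊤
  [6] ⊤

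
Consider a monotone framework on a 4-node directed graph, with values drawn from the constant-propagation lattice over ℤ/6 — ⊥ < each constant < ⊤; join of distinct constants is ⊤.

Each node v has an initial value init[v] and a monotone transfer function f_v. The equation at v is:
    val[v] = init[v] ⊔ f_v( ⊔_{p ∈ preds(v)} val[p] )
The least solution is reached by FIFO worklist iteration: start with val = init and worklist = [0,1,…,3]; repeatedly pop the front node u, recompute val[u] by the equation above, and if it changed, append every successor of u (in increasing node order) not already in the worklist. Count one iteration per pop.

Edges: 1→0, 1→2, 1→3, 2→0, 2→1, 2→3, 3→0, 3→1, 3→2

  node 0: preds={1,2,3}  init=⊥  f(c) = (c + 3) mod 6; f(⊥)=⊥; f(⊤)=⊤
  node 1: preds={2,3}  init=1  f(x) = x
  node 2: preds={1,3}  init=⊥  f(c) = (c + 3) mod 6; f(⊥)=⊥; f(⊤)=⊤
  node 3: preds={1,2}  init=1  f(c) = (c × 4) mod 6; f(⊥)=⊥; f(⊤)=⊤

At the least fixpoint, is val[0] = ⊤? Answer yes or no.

yes

Trace (10 dequeues):
  [1] u=0 | in 1 | out 4 | prev ⊥ | push {}
  [2] u=1 | in 1 | out 1 | ==
  [3] u=2 | in 1 | out 4 | prev ⊥ | push {0,1}
  [4] u=3 | in ⊤ | out ⊤ | prev 1 | push {2}
  [5] u=0 | in ⊤ | out ⊤ | prev 4 | push {}
  [6] u=1 | in ⊤ | out ⊤ | prev 1 | push {0,3}
  [7] u=2 | in ⊤ | out ⊤ | prev 4 | push {1}
  [8] u=0 | in ⊤ | out ⊤ | ==
  [9] u=3 | in ⊤ | out ⊤ | ==
  [10] u=1 | in ⊤ | out ⊤ | ==

Converged values:
  [0] ⊤
  [1] ⊤
  [2] ⊤
  [3] ⊤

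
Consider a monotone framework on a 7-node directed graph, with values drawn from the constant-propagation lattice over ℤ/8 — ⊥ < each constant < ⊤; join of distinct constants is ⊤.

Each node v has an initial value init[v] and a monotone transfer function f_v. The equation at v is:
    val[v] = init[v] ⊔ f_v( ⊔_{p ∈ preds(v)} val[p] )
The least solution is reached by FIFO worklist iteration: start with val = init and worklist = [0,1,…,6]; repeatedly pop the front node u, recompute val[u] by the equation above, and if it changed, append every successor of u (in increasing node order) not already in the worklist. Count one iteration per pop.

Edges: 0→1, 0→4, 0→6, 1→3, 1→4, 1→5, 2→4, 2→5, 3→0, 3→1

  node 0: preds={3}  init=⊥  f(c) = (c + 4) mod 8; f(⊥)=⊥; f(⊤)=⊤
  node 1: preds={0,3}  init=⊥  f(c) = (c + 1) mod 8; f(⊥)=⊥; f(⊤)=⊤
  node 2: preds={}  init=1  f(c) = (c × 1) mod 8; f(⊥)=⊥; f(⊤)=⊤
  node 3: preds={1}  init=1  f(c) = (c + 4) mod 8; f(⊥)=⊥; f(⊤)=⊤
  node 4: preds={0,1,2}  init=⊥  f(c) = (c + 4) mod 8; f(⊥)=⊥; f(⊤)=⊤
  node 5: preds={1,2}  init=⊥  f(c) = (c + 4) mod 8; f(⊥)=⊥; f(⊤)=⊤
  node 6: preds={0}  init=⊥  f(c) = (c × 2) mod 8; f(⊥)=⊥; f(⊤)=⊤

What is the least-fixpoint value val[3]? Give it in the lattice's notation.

Worklist (11 pops):
  #1 pop 0: in=1 → 5 (was ⊥); enqueue []
  #2 pop 1: in=⊤ → ⊤ (was ⊥); enqueue []
  #3 pop 2: in=⊥ → 1 (no change)
  #4 pop 3: in=⊤ → ⊤ (was 1); enqueue [0,1]
  #5 pop 4: in=⊤ → ⊤ (was ⊥); enqueue []
  #6 pop 5: in=⊤ → ⊤ (was ⊥); enqueue []
  #7 pop 6: in=5 → 2 (was ⊥); enqueue []
  #8 pop 0: in=⊤ → ⊤ (was 5); enqueue [4,6]
  #9 pop 1: in=⊤ → ⊤ (no change)
  #10 pop 4: in=⊤ → ⊤ (no change)
  #11 pop 6: in=⊤ → ⊤ (was 2); enqueue []

Fixpoint:
  val[0] = ⊤
  val[1] = ⊤
  val[2] = 1
  val[3] = ⊤
  val[4] = ⊤
  val[5] = ⊤
  val[6] = ⊤

⊤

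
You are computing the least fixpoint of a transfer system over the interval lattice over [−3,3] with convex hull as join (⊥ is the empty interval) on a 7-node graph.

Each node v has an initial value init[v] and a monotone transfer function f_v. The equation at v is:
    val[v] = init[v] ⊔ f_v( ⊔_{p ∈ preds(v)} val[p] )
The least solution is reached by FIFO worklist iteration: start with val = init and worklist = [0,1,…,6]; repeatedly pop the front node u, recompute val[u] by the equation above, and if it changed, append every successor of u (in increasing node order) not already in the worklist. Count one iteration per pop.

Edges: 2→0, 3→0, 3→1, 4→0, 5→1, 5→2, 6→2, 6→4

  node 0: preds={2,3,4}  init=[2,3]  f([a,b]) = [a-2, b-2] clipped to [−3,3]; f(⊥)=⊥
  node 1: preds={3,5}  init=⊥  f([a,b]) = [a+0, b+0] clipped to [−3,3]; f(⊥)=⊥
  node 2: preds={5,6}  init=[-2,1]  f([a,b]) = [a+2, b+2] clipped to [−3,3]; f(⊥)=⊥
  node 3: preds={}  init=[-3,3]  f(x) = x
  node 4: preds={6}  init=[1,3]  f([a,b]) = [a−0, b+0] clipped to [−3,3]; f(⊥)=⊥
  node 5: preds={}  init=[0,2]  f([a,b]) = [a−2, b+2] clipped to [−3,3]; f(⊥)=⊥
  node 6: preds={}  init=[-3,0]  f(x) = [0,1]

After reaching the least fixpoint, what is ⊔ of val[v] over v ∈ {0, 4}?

Worklist (10 pops):
  #1 pop 0: in=[-3,3] → [-3,3] (was [2,3]); enqueue []
  #2 pop 1: in=[-3,3] → [-3,3] (was ⊥); enqueue []
  #3 pop 2: in=[-3,2] → [-2,3] (was [-2,1]); enqueue [0]
  #4 pop 3: in=⊥ → [-3,3] (no change)
  #5 pop 4: in=[-3,0] → [-3,3] (was [1,3]); enqueue []
  #6 pop 5: in=⊥ → [0,2] (no change)
  #7 pop 6: in=⊥ → [-3,1] (was [-3,0]); enqueue [2,4]
  #8 pop 0: in=[-3,3] → [-3,3] (no change)
  #9 pop 2: in=[-3,2] → [-2,3] (no change)
  #10 pop 4: in=[-3,1] → [-3,3] (no change)

Fixpoint:
  val[0] = [-3,3]
  val[1] = [-3,3]
  val[2] = [-2,3]
  val[3] = [-3,3]
  val[4] = [-3,3]
  val[5] = [0,2]
  val[6] = [-3,1]

[-3,3]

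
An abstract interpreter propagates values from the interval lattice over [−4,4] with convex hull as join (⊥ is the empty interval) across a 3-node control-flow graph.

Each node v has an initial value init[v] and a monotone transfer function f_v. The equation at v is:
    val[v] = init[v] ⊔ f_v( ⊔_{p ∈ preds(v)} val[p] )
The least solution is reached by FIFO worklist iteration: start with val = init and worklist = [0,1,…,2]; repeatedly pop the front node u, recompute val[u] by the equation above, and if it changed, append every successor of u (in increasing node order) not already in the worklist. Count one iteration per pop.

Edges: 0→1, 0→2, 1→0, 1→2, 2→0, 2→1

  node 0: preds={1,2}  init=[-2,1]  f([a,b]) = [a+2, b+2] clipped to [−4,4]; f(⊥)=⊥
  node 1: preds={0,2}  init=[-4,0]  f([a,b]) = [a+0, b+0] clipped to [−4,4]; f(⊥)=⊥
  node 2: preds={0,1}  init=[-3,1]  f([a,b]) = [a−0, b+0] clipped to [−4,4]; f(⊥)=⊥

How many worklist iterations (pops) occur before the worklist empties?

8

Iteration log — 8 steps:
  step 1. node 0  ⊔preds=[-4,1]  new=[-2,3]  old=[-2,1]  +wl: 
  step 2. node 1  ⊔preds=[-3,3]  new=[-4,3]  old=[-4,0]  +wl: 0
  step 3. node 2  ⊔preds=[-4,3]  new=[-4,3]  old=[-3,1]  +wl: 1
  step 4. node 0  ⊔preds=[-4,3]  new=[-2,4]  old=[-2,3]  +wl: 2
  step 5. node 1  ⊔preds=[-4,4]  new=[-4,4]  old=[-4,3]  +wl: 0
  step 6. node 2  ⊔preds=[-4,4]  new=[-4,4]  old=[-4,3]  +wl: 1
  step 7. node 0  ⊔preds=[-4,4]  new=[-2,4]  stable
  step 8. node 1  ⊔preds=[-4,4]  new=[-4,4]  stable

Least fixpoint reached:
  node 0: [-2,4]
  node 1: [-4,4]
  node 2: [-4,4]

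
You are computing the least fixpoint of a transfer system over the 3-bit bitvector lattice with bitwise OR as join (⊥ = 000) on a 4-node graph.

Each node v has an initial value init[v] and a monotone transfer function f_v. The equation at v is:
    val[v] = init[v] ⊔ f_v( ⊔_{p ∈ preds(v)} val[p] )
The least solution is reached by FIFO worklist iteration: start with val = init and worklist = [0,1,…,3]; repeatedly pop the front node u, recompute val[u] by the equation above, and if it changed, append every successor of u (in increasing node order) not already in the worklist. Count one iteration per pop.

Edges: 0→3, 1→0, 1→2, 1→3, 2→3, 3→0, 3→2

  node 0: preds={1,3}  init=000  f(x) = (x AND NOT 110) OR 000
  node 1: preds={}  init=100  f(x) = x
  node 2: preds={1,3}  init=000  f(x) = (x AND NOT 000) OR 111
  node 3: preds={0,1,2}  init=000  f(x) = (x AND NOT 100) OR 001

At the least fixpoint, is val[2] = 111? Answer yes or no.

yes

Iteration log — 7 steps:
  step 1. node 0  ⊔preds=100  new=000  stable
  step 2. node 1  ⊔preds=000  new=100  stable
  step 3. node 2  ⊔preds=100  new=111  old=000  +wl: 
  step 4. node 3  ⊔preds=111  new=011  old=000  +wl: 0,2
  step 5. node 0  ⊔preds=111  new=001  old=000  +wl: 3
  step 6. node 2  ⊔preds=111  new=111  stable
  step 7. node 3  ⊔preds=111  new=011  stable

Least fixpoint reached:
  node 0: 001
  node 1: 100
  node 2: 111
  node 3: 011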